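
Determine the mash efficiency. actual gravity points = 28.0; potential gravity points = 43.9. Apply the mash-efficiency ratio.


efficiency = actual / potential × 100
efficiency = 28.0 / 43.9 × 100

63.7813 %


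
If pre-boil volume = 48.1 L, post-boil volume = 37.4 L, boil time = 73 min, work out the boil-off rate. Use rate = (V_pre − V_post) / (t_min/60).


rate = (48.1 − 37.4) / (73/60)

8.7945 L/hr


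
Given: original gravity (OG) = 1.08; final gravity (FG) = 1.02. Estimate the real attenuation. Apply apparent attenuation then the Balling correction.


AA = (OG−FG)/(OG−1)·100;  RA = AA·0.8192
AA = (1.08 − 1.02)/(1.08 − 1)·100 = 75.0000
RA = 75.0000·0.8192

61.4400 %


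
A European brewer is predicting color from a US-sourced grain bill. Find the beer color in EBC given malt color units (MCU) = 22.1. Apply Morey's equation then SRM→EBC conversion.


SRM = 1.4922·MCU^0.6859;  EBC = SRM·1.97
SRM = 1.4922·22.1^0.6859 = 12.4723
EBC = 12.4723·1.97

24.5704 EBC


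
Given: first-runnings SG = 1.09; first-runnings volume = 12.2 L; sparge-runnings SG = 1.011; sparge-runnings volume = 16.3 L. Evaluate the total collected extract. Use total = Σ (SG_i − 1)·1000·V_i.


first = (1.09 − 1)·1000·12.2 = 1098.0000
sparge = (1.011 − 1)·1000·16.3 = 179.3000
total = 1098.0000 + 179.3000

1277.3000 gravity·L


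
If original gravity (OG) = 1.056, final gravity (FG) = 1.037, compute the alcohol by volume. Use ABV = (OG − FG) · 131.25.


ABV = (1.056 − 1.037) · 131.25

2.4938 % ABV


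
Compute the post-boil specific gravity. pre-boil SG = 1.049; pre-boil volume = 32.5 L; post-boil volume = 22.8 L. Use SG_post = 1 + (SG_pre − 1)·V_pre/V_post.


pts_pre = (1.049 − 1)·1000 = 49.0000
pts_post = 49.0000·32.5/22.8 = 69.8465
SG_post = 1 + 69.8465/1000

1.0698


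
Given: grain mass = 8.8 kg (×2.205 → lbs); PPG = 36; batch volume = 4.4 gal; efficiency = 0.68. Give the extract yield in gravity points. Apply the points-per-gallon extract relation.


points = lbs × PPG × eff / vol
lbs = 8.8 × 2.205 = 19.4040
points = 19.4040 × 36 × 0.68 / 4.4

107.9568 points


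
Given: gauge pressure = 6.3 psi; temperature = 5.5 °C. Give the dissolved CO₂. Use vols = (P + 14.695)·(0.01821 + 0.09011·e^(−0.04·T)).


vols = (6.3 + 14.695)·(0.01821 + 0.09011·e^(−0.04·5.5))

1.9006 volumes


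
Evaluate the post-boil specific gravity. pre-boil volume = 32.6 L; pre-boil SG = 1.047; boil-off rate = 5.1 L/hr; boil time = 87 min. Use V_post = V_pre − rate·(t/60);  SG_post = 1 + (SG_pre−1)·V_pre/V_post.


V_post = 32.6 − 5.1·(87/60) = 25.2050
SG_post = 1 + (1.047 − 1)·32.6/25.2050

1.0608


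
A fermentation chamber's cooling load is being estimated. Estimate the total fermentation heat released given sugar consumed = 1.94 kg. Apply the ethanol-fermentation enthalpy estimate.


Q = m_sugar · 590 kJ/kg
Q = 1.94 · 590

1144.6000 kJ


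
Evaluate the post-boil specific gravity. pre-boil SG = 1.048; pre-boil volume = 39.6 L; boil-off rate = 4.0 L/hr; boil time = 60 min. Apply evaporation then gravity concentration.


V_post = V_pre − rate·(t/60);  SG_post = 1 + (SG_pre−1)·V_pre/V_post
V_post = 39.6 − 4.0·(60/60) = 35.6000
SG_post = 1 + (1.048 − 1)·39.6/35.6000

1.0534


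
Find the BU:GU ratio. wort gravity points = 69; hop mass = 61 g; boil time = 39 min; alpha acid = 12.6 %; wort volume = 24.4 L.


U = 1.65·0.000125^(GP/1000)·(1−e^(−0.04t))/4.15;  IBU = (α/100)·m·U·1000/V;  BU:GU = IBU/GP
U = 1.65·0.000125^(69/1000)·(1−e^(−0.04·39))/4.15 = 0.1689
IBU = (12.6/100)·61·0.1689·1000/24.4 = 53.2090
BU:GU = 53.2090/69

0.7711


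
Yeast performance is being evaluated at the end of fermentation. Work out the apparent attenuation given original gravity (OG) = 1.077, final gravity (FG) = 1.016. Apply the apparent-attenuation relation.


AA = (OG − FG)/(OG − 1) · 100
AA = (1.077 − 1.016)/(1.077 − 1) · 100

79.2208 %


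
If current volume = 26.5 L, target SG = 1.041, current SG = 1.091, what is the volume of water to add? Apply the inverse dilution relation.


V_water = V·((SG_curr − 1)/(SG_target − 1) − 1)
V_water = 26.5·((1.091 − 1)/(1.041 − 1) − 1)

32.3171 L


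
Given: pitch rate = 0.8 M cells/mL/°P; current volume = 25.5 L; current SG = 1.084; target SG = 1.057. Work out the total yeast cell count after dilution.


V_w = V·((SG_c−1)/(SG_t−1)−1);  °P = 259 − 259/SG_t;  cells = rate·(V+V_w)·°P
V_w = 25.5·((1.084−1)/(1.057−1)−1) = 12.0789
V_final = 25.5 + 12.0789 = 37.5789
°P = 259 − 259/1.057 = 13.9669
cells = 0.8·37.5789·13.9669

419.8887 billion cells


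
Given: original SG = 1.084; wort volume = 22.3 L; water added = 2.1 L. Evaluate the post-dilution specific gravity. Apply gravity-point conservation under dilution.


SG_new = 1 + (SG_old − 1)·V_old/(V_old + V_water)
pts = (1.084 − 1)·1000·22.3/(22.3 + 2.1) = 76.7705
SG_new = 1 + 76.7705/1000

1.0768


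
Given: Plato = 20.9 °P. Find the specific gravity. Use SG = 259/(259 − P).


SG = 259/(259 − 20.9)

1.0878


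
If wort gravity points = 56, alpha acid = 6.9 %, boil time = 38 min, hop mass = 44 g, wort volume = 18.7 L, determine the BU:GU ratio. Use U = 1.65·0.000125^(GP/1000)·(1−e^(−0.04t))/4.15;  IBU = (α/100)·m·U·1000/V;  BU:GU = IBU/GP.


U = 1.65·0.000125^(56/1000)·(1−e^(−0.04·38))/4.15 = 0.1878
IBU = (6.9/100)·44·0.1878·1000/18.7 = 30.4884
BU:GU = 30.4884/56

0.5444


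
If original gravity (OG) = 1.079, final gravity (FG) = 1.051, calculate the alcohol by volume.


ABV = (OG − FG) · 131.25
ABV = (1.079 − 1.051) · 131.25

3.6750 % ABV


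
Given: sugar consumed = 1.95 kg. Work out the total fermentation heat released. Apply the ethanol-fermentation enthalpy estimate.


Q = m_sugar · 590 kJ/kg
Q = 1.95 · 590

1150.5000 kJ


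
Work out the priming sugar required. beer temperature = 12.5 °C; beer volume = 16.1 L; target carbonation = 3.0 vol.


residual = 14.695·(0.01821 + 0.09011·e^(−0.04·T));  sugar = (target − residual)·4.0·V
residual = 14.695·(0.01821 + 0.09011·e^(−0.04·12.5)) = 1.0707
sugar = (3.0 − 1.0707)·4.0·16.1

124.2441 g


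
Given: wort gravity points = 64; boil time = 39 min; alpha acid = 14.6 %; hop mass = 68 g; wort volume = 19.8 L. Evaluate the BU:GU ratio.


U = 1.65·0.000125^(GP/1000)·(1−e^(−0.04t))/4.15;  IBU = (α/100)·m·U·1000/V;  BU:GU = IBU/GP
U = 1.65·0.000125^(64/1000)·(1−e^(−0.04·39))/4.15 = 0.1767
IBU = (14.6/100)·68·0.1767·1000/19.8 = 88.5905
BU:GU = 88.5905/64

1.3842


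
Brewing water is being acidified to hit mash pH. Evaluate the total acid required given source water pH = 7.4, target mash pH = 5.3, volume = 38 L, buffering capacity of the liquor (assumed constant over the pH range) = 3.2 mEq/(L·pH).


acid = buffering capacity · (pH_source − pH_target) · V
acid = 3.2 · (7.4 − 5.3) · 38

255.3600 mEq


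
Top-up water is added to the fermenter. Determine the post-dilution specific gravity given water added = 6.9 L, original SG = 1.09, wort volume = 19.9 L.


SG_new = 1 + (SG_old − 1)·V_old/(V_old + V_water)
pts = (1.09 − 1)·1000·19.9/(19.9 + 6.9) = 66.8284
SG_new = 1 + 66.8284/1000

1.0668


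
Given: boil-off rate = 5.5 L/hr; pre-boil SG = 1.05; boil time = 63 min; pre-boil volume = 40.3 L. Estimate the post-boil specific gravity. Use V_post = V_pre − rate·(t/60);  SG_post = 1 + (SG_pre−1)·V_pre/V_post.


V_post = 40.3 − 5.5·(63/60) = 34.5250
SG_post = 1 + (1.05 − 1)·40.3/34.5250

1.0584


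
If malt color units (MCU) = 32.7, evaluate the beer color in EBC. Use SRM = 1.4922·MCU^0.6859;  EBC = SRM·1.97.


SRM = 1.4922·32.7^0.6859 = 16.3176
EBC = 16.3176·1.97

32.1456 EBC


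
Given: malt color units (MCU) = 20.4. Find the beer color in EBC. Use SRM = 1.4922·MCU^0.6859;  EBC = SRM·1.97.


SRM = 1.4922·20.4^0.6859 = 11.8060
EBC = 11.8060·1.97

23.2578 EBC


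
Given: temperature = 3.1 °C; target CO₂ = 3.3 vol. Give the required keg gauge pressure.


psi = vols/(0.01821 + 0.09011·e^(−0.04·T)) − 14.695
psi = 3.3/(0.01821 + 0.09011·e^(−0.04·3.1)) − 14.695

19.0434 psi


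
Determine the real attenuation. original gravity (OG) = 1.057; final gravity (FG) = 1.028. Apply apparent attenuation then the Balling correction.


AA = (OG−FG)/(OG−1)·100;  RA = AA·0.8192
AA = (1.057 − 1.028)/(1.057 − 1)·100 = 50.8772
RA = 50.8772·0.8192

41.6786 %


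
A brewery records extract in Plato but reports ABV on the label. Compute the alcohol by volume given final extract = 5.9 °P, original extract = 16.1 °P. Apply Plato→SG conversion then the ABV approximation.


SG = 259/(259 − P);  ABV = (OG − FG)·131.25
OG = 259/(259 − 16.1) = 1.0663
FG = 259/(259 − 5.9) = 1.0233
ABV = (1.0663 − 1.0233)·131.25

5.6400 % ABV


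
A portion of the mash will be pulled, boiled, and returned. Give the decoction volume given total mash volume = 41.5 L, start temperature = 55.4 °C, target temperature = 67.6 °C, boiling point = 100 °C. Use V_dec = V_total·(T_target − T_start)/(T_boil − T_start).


V_dec = 41.5·(67.6 − 55.4)/(100 − 55.4)

11.3520 L


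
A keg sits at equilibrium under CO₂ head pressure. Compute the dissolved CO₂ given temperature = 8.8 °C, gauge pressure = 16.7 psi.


vols = (P + 14.695)·(0.01821 + 0.09011·e^(−0.04·T))
vols = (16.7 + 14.695)·(0.01821 + 0.09011·e^(−0.04·8.8))

2.5613 volumes


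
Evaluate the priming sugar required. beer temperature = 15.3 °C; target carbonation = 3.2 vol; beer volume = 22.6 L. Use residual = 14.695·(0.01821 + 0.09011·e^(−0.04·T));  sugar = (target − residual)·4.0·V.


residual = 14.695·(0.01821 + 0.09011·e^(−0.04·15.3)) = 0.9856
sugar = (3.2 − 0.9856)·4.0·22.6

200.1777 g


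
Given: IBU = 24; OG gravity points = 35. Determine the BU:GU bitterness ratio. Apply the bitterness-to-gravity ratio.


BU:GU = IBU / OG_points
BU:GU = 24 / 35

0.6857


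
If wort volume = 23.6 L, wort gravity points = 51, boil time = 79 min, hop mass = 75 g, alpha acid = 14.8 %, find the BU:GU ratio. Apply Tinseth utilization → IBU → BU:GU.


U = 1.65·0.000125^(GP/1000)·(1−e^(−0.04t))/4.15;  IBU = (α/100)·m·U·1000/V;  BU:GU = IBU/GP
U = 1.65·0.000125^(51/1000)·(1−e^(−0.04·79))/4.15 = 0.2407
IBU = (14.8/100)·75·0.2407·1000/23.6 = 113.2300
BU:GU = 113.2300/51

2.2202


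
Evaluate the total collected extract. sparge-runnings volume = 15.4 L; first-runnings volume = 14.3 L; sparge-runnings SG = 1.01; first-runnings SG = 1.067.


total = Σ (SG_i − 1)·1000·V_i
first = (1.067 − 1)·1000·14.3 = 958.1000
sparge = (1.01 − 1)·1000·15.4 = 154.0000
total = 958.1000 + 154.0000

1112.1000 gravity·L


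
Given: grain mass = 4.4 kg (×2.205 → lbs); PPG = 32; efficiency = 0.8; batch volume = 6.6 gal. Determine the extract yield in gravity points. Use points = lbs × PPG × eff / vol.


lbs = 4.4 × 2.205 = 9.7020
points = 9.7020 × 32 × 0.8 / 6.6

37.6320 points


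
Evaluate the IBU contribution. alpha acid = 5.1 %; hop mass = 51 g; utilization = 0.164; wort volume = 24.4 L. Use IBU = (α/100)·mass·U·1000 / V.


IBU = (5.1/100)·51·0.164·1000 / 24.4

17.4821 IBU


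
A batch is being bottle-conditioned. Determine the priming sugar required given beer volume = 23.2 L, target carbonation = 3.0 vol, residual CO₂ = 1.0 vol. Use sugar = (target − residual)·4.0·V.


sugar = (3.0 − 1.0)·4.0·23.2

185.6000 g


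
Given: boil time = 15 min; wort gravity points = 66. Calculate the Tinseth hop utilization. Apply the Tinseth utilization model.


U = 1.65·0.000125^(GP/1000) · (1 − e^(−0.04·t))/4.15
bigness = 1.65·0.000125^(66/1000) = 0.9118
boil_factor = (1 − e^(−0.04·15))/4.15 = 0.1087
U = 0.9118 · 0.1087

0.0991


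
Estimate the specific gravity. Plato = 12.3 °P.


SG = 259/(259 − P)
SG = 259/(259 − 12.3)

1.0499


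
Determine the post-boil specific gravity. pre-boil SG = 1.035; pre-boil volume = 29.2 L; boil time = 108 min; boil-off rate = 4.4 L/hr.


V_post = V_pre − rate·(t/60);  SG_post = 1 + (SG_pre−1)·V_pre/V_post
V_post = 29.2 − 4.4·(108/60) = 21.2800
SG_post = 1 + (1.035 − 1)·29.2/21.2800

1.0480


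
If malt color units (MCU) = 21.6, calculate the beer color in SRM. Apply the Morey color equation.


SRM = 1.4922 · MCU^0.6859
SRM = 1.4922 · 21.6^0.6859

12.2780 SRM


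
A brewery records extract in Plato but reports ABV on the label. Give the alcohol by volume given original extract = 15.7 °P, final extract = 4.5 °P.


SG = 259/(259 − P);  ABV = (OG − FG)·131.25
OG = 259/(259 − 15.7) = 1.0645
FG = 259/(259 − 4.5) = 1.0177
ABV = (1.0645 − 1.0177)·131.25

6.1488 % ABV


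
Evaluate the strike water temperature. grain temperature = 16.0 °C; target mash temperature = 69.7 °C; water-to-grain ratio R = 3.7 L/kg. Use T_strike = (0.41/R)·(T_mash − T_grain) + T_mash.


T_strike = (0.41/3.7)·(69.7 − 16.0) + 69.7

75.6505 °C


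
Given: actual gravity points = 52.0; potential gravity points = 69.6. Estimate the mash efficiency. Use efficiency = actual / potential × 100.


efficiency = 52.0 / 69.6 × 100

74.7126 %


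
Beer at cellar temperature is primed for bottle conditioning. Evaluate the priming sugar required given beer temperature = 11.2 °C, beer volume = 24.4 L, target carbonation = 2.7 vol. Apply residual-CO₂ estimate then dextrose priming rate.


residual = 14.695·(0.01821 + 0.09011·e^(−0.04·T));  sugar = (target − residual)·4.0·V
residual = 14.695·(0.01821 + 0.09011·e^(−0.04·11.2)) = 1.1136
sugar = (2.7 − 1.1136)·4.0·24.4

154.8315 g


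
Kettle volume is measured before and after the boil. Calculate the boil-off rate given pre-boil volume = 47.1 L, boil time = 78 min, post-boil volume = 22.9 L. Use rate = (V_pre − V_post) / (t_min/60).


rate = (47.1 − 22.9) / (78/60)

18.6154 L/hr


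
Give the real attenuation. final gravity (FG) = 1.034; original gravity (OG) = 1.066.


AA = (OG−FG)/(OG−1)·100;  RA = AA·0.8192
AA = (1.066 − 1.034)/(1.066 − 1)·100 = 48.4848
RA = 48.4848·0.8192

39.7188 %


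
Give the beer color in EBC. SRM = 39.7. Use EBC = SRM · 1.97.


EBC = 39.7 · 1.97

78.2090 EBC


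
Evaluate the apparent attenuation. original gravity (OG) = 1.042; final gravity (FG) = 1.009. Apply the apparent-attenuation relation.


AA = (OG − FG)/(OG − 1) · 100
AA = (1.042 − 1.009)/(1.042 − 1) · 100

78.5714 %


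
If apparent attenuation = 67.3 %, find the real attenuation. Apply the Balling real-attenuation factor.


RA = AA · 0.8192
RA = 67.3 · 0.8192

55.1322 %


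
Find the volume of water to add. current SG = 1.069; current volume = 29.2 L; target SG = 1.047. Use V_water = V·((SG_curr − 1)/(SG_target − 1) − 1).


V_water = 29.2·((1.069 − 1)/(1.047 − 1) − 1)

13.6681 L


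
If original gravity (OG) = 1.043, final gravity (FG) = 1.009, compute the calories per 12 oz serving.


ABW = (OG−FG)·131.25·0.79/FG;  °P = 259 − 259/SG (for OG→OE and FG→AE);  RE = 0.1808·OE + 0.8192·AE;  Cal = (6.9·ABW + 4·(RE−0.1))·FG·3.55
ABW = (1.043 − 1.009)·131.25·0.79/1.009 = 3.4939
OE = 259 − 259/1.043 = 10.6779 °P
AE = 259 − 259/1.009 = 2.3102 °P
RE = 0.1808·10.6779 + 0.8192·2.3102 = 3.8231 °P
Cal = (6.9·3.4939 + 4·(3.8231−0.1))·1.009·3.55

139.6976 kcal


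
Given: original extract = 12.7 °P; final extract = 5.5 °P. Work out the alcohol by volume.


SG = 259/(259 − P);  ABV = (OG − FG)·131.25
OG = 259/(259 − 12.7) = 1.0516
FG = 259/(259 − 5.5) = 1.0217
ABV = (1.0516 − 1.0217)·131.25

3.9200 % ABV


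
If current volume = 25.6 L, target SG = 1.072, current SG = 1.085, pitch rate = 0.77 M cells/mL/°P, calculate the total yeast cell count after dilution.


V_w = V·((SG_c−1)/(SG_t−1)−1);  °P = 259 − 259/SG_t;  cells = rate·(V+V_w)·°P
V_w = 25.6·((1.085−1)/(1.072−1)−1) = 4.6222
V_final = 25.6 + 4.6222 = 30.2222
°P = 259 − 259/1.072 = 17.3955
cells = 0.77·30.2222·17.3955

404.8131 billion cells


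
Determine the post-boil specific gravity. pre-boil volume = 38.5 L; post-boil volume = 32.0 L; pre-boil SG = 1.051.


SG_post = 1 + (SG_pre − 1)·V_pre/V_post
pts_pre = (1.051 − 1)·1000 = 51.0000
pts_post = 51.0000·38.5/32.0 = 61.3594
SG_post = 1 + 61.3594/1000

1.0614


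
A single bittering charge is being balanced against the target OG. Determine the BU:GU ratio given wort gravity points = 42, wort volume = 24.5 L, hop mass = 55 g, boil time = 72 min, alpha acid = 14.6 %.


U = 1.65·0.000125^(GP/1000)·(1−e^(−0.04t))/4.15;  IBU = (α/100)·m·U·1000/V;  BU:GU = IBU/GP
U = 1.65·0.000125^(42/1000)·(1−e^(−0.04·72))/4.15 = 0.2573
IBU = (14.6/100)·55·0.2573·1000/24.5 = 84.3268
BU:GU = 84.3268/42

2.0078


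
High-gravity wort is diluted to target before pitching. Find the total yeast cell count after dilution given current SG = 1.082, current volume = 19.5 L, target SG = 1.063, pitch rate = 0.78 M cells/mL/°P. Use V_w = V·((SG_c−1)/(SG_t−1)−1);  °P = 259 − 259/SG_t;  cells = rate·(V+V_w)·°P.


V_w = 19.5·((1.082−1)/(1.063−1)−1) = 5.8810
V_final = 19.5 + 5.8810 = 25.3810
°P = 259 − 259/1.063 = 15.3500
cells = 0.78·25.3810·15.3500

303.8852 billion cells


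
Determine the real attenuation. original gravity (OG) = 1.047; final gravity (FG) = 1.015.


AA = (OG−FG)/(OG−1)·100;  RA = AA·0.8192
AA = (1.047 − 1.015)/(1.047 − 1)·100 = 68.0851
RA = 68.0851·0.8192

55.7753 %


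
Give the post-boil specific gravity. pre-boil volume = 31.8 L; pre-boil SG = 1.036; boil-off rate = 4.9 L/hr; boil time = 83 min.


V_post = V_pre − rate·(t/60);  SG_post = 1 + (SG_pre−1)·V_pre/V_post
V_post = 31.8 − 4.9·(83/60) = 25.0217
SG_post = 1 + (1.036 − 1)·31.8/25.0217

1.0458


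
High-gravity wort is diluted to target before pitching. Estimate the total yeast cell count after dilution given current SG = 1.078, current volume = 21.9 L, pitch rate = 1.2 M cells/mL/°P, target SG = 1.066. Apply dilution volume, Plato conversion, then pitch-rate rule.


V_w = V·((SG_c−1)/(SG_t−1)−1);  °P = 259 − 259/SG_t;  cells = rate·(V+V_w)·°P
V_w = 21.9·((1.078−1)/(1.066−1)−1) = 3.9818
V_final = 21.9 + 3.9818 = 25.8818
°P = 259 − 259/1.066 = 16.0356
cells = 1.2·25.8818·16.0356

498.0380 billion cells


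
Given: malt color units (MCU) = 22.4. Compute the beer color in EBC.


SRM = 1.4922·MCU^0.6859;  EBC = SRM·1.97
SRM = 1.4922·22.4^0.6859 = 12.5882
EBC = 12.5882·1.97

24.7987 EBC


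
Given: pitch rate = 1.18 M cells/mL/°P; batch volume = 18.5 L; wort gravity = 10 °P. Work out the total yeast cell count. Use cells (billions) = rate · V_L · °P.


cells = 1.18 · 18.5 · 10

218.3000 billion cells


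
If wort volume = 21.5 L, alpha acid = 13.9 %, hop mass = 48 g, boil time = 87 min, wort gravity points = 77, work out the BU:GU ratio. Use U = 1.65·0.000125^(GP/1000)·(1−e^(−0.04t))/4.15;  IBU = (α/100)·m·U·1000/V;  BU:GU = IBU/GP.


U = 1.65·0.000125^(77/1000)·(1−e^(−0.04·87))/4.15 = 0.1929
IBU = (13.9/100)·48·0.1929·1000/21.5 = 59.8585
BU:GU = 59.8585/77

0.7774


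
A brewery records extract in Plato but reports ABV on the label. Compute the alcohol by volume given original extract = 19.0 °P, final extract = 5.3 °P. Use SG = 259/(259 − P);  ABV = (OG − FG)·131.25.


OG = 259/(259 − 19.0) = 1.0792
FG = 259/(259 − 5.3) = 1.0209
ABV = (1.0792 − 1.0209)·131.25

7.6487 % ABV


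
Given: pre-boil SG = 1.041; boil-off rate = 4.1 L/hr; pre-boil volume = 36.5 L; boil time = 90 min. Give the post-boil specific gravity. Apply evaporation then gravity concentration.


V_post = V_pre − rate·(t/60);  SG_post = 1 + (SG_pre−1)·V_pre/V_post
V_post = 36.5 − 4.1·(90/60) = 30.3500
SG_post = 1 + (1.041 − 1)·36.5/30.3500

1.0493


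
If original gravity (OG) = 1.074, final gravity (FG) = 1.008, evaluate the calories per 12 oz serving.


ABW = (OG−FG)·131.25·0.79/FG;  °P = 259 − 259/SG (for OG→OE and FG→AE);  RE = 0.1808·OE + 0.8192·AE;  Cal = (6.9·ABW + 4·(RE−0.1))·FG·3.55
ABW = (1.074 − 1.008)·131.25·0.79/1.008 = 6.7891
OE = 259 − 259/1.074 = 17.8454 °P
AE = 259 − 259/1.008 = 2.0556 °P
RE = 0.1808·17.8454 + 0.8192·2.0556 = 4.9104 °P
Cal = (6.9·6.7891 + 4·(4.9104−0.1))·1.008·3.55

236.4821 kcal


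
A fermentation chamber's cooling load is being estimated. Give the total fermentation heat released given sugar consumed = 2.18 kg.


Q = m_sugar · 590 kJ/kg
Q = 2.18 · 590

1286.2000 kJ


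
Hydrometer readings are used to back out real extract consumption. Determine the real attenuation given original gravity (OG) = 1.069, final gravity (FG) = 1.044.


AA = (OG−FG)/(OG−1)·100;  RA = AA·0.8192
AA = (1.069 − 1.044)/(1.069 − 1)·100 = 36.2319
RA = 36.2319·0.8192

29.6812 %


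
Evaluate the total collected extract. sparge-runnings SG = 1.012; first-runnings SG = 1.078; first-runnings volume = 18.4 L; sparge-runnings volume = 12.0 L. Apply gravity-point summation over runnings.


total = Σ (SG_i − 1)·1000·V_i
first = (1.078 − 1)·1000·18.4 = 1435.2000
sparge = (1.012 − 1)·1000·12.0 = 144.0000
total = 1435.2000 + 144.0000

1579.2000 gravity·L


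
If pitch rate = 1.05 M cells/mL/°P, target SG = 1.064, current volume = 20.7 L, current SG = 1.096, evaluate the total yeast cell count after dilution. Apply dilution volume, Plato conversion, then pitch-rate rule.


V_w = V·((SG_c−1)/(SG_t−1)−1);  °P = 259 − 259/SG_t;  cells = rate·(V+V_w)·°P
V_w = 20.7·((1.096−1)/(1.064−1)−1) = 10.3500
V_final = 20.7 + 10.3500 = 31.0500
°P = 259 − 259/1.064 = 15.5789
cells = 1.05·31.0500·15.5789

507.9126 billion cells


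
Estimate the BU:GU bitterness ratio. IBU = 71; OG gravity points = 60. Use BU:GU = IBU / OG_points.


BU:GU = 71 / 60

1.1833


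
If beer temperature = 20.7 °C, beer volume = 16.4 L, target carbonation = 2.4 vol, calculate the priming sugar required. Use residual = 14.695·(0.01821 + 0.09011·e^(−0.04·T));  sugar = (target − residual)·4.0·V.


residual = 14.695·(0.01821 + 0.09011·e^(−0.04·20.7)) = 0.8462
sugar = (2.4 − 0.8462)·4.0·16.4

101.9323 g


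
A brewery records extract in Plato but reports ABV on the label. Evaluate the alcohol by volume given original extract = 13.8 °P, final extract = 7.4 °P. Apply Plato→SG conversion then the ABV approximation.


SG = 259/(259 − P);  ABV = (OG − FG)·131.25
OG = 259/(259 − 13.8) = 1.0563
FG = 259/(259 − 7.4) = 1.0294
ABV = (1.0563 − 1.0294)·131.25

3.5265 % ABV


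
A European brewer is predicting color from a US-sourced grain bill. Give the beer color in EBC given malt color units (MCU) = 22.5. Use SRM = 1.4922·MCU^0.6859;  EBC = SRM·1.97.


SRM = 1.4922·22.5^0.6859 = 12.6267
EBC = 12.6267·1.97

24.8746 EBC


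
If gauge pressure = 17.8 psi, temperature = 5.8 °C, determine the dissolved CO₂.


vols = (P + 14.695)·(0.01821 + 0.09011·e^(−0.04·T))
vols = (17.8 + 14.695)·(0.01821 + 0.09011·e^(−0.04·5.8))

2.9136 volumes


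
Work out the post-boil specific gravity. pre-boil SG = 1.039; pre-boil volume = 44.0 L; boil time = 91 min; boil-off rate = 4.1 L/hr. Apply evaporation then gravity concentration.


V_post = V_pre − rate·(t/60);  SG_post = 1 + (SG_pre−1)·V_pre/V_post
V_post = 44.0 − 4.1·(91/60) = 37.7817
SG_post = 1 + (1.039 − 1)·44.0/37.7817

1.0454


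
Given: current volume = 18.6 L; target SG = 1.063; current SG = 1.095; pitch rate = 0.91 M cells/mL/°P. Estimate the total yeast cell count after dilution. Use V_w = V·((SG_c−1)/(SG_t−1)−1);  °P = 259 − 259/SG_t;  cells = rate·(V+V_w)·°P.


V_w = 18.6·((1.095−1)/(1.063−1)−1) = 9.4476
V_final = 18.6 + 9.4476 = 28.0476
°P = 259 − 259/1.063 = 15.3500
cells = 0.91·28.0476·15.3500

391.7820 billion cells


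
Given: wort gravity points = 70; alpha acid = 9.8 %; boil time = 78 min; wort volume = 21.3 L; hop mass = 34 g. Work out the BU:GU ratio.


U = 1.65·0.000125^(GP/1000)·(1−e^(−0.04t))/4.15;  IBU = (α/100)·m·U·1000/V;  BU:GU = IBU/GP
U = 1.65·0.000125^(70/1000)·(1−e^(−0.04·78))/4.15 = 0.2026
IBU = (9.8/100)·34·0.2026·1000/21.3 = 31.6907
BU:GU = 31.6907/70

0.4527


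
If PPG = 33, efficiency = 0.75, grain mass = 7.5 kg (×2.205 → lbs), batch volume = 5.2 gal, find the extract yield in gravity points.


points = lbs × PPG × eff / vol
lbs = 7.5 × 2.205 = 16.5375
points = 16.5375 × 33 × 0.75 / 5.2

78.7121 points


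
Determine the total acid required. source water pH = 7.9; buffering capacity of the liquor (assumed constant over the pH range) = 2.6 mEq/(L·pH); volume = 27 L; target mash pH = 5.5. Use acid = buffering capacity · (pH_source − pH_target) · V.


acid = 2.6 · (7.9 − 5.5) · 27

168.4800 mEq


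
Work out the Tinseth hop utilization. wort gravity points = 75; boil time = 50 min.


U = 1.65·0.000125^(GP/1000) · (1 − e^(−0.04·t))/4.15
bigness = 1.65·0.000125^(75/1000) = 0.8409
boil_factor = (1 − e^(−0.04·50))/4.15 = 0.2084
U = 0.8409 · 0.2084

0.1752


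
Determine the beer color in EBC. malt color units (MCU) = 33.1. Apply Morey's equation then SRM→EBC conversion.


SRM = 1.4922·MCU^0.6859;  EBC = SRM·1.97
SRM = 1.4922·33.1^0.6859 = 16.4542
EBC = 16.4542·1.97

32.4148 EBC


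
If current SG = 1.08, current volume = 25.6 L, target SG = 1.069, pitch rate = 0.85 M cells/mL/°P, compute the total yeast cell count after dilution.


V_w = V·((SG_c−1)/(SG_t−1)−1);  °P = 259 − 259/SG_t;  cells = rate·(V+V_w)·°P
V_w = 25.6·((1.08−1)/(1.069−1)−1) = 4.0812
V_final = 25.6 + 4.0812 = 29.6812
°P = 259 − 259/1.069 = 16.7175
cells = 0.85·29.6812·16.7175

421.7654 billion cells


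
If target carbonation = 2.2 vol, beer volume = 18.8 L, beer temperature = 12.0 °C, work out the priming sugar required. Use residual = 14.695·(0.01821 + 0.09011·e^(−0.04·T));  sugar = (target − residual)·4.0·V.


residual = 14.695·(0.01821 + 0.09011·e^(−0.04·12.0)) = 1.0870
sugar = (2.2 − 1.0870)·4.0·18.8

83.7000 g


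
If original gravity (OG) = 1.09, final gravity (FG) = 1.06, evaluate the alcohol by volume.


ABV = (OG − FG) · 131.25
ABV = (1.09 − 1.06) · 131.25

3.9375 % ABV


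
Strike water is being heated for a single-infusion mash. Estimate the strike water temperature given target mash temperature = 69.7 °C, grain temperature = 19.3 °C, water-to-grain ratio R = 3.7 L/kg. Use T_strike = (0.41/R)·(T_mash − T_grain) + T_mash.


T_strike = (0.41/3.7)·(69.7 − 19.3) + 69.7

75.2849 °C


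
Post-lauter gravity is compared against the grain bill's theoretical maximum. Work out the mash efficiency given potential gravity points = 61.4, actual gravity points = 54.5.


efficiency = actual / potential × 100
efficiency = 54.5 / 61.4 × 100

88.7622 %


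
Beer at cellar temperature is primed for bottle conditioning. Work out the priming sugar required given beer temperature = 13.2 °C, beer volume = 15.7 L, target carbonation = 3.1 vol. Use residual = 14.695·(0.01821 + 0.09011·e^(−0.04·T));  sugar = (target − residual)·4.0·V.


residual = 14.695·(0.01821 + 0.09011·e^(−0.04·13.2)) = 1.0486
sugar = (3.1 − 1.0486)·4.0·15.7

128.8300 g


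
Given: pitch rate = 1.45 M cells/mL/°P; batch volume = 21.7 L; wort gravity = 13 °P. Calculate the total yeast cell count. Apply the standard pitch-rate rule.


cells (billions) = rate · V_L · °P
cells = 1.45 · 21.7 · 13

409.0450 billion cells


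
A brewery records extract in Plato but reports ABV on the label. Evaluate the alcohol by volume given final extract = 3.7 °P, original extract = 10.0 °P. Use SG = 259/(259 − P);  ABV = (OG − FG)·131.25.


OG = 259/(259 − 10.0) = 1.0402
FG = 259/(259 − 3.7) = 1.0145
ABV = (1.0402 − 1.0145)·131.25

3.3689 % ABV


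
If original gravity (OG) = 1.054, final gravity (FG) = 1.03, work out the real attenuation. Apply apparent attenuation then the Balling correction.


AA = (OG−FG)/(OG−1)·100;  RA = AA·0.8192
AA = (1.054 − 1.03)/(1.054 − 1)·100 = 44.4444
RA = 44.4444·0.8192

36.4089 %


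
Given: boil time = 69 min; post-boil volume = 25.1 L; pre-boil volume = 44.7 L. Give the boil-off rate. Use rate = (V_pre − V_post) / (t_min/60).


rate = (44.7 − 25.1) / (69/60)

17.0435 L/hr


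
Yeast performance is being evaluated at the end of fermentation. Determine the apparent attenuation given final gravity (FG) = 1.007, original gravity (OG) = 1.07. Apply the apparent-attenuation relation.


AA = (OG − FG)/(OG − 1) · 100
AA = (1.07 − 1.007)/(1.07 − 1) · 100

90.0000 %


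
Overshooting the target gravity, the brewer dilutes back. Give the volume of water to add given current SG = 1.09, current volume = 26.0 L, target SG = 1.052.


V_water = V·((SG_curr − 1)/(SG_target − 1) − 1)
V_water = 26.0·((1.09 − 1)/(1.052 − 1) − 1)

19.0000 L


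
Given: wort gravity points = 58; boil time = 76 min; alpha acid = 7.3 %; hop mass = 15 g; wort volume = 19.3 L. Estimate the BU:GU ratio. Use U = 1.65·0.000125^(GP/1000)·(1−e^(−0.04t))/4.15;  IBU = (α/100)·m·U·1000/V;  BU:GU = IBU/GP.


U = 1.65·0.000125^(58/1000)·(1−e^(−0.04·76))/4.15 = 0.2248
IBU = (7.3/100)·15·0.2248·1000/19.3 = 12.7534
BU:GU = 12.7534/58

0.2199


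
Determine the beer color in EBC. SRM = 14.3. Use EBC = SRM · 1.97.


EBC = 14.3 · 1.97

28.1710 EBC


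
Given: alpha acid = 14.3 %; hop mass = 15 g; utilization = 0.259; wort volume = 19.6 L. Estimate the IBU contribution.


IBU = (α/100)·mass·U·1000 / V
IBU = (14.3/100)·15·0.259·1000 / 19.6

28.3446 IBU


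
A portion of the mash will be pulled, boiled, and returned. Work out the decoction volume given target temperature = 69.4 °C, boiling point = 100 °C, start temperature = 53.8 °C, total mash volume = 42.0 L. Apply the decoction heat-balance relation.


V_dec = V_total·(T_target − T_start)/(T_boil − T_start)
V_dec = 42.0·(69.4 − 53.8)/(100 − 53.8)

14.1818 L


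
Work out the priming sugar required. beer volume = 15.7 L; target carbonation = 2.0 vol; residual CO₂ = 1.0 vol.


sugar = (target − residual)·4.0·V
sugar = (2.0 − 1.0)·4.0·15.7

62.8000 g


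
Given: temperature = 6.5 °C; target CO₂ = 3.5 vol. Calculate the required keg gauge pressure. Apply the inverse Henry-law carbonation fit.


psi = vols/(0.01821 + 0.09011·e^(−0.04·T)) − 14.695
psi = 3.5/(0.01821 + 0.09011·e^(−0.04·6.5)) − 14.695

25.2186 psi


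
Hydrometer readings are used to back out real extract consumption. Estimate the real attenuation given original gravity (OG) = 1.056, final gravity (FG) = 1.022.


AA = (OG−FG)/(OG−1)·100;  RA = AA·0.8192
AA = (1.056 − 1.022)/(1.056 − 1)·100 = 60.7143
RA = 60.7143·0.8192

49.7371 %


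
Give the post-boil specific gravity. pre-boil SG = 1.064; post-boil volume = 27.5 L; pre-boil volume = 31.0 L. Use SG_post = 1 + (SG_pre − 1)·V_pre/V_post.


pts_pre = (1.064 − 1)·1000 = 64.0000
pts_post = 64.0000·31.0/27.5 = 72.1455
SG_post = 1 + 72.1455/1000

1.0721


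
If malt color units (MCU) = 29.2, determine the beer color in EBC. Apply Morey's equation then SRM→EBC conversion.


SRM = 1.4922·MCU^0.6859;  EBC = SRM·1.97
SRM = 1.4922·29.2^0.6859 = 15.0985
EBC = 15.0985·1.97

29.7440 EBC


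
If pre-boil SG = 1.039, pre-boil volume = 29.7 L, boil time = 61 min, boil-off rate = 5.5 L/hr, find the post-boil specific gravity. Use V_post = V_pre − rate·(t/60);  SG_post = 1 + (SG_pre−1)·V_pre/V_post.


V_post = 29.7 − 5.5·(61/60) = 24.1083
SG_post = 1 + (1.039 − 1)·29.7/24.1083

1.0480


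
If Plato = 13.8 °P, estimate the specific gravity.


SG = 259/(259 − P)
SG = 259/(259 − 13.8)

1.0563


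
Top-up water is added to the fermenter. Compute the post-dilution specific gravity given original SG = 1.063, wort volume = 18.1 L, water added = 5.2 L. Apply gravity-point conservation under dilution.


SG_new = 1 + (SG_old − 1)·V_old/(V_old + V_water)
pts = (1.063 − 1)·1000·18.1/(18.1 + 5.2) = 48.9399
SG_new = 1 + 48.9399/1000

1.0489


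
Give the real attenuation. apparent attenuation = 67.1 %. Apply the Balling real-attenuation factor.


RA = AA · 0.8192
RA = 67.1 · 0.8192

54.9683 %


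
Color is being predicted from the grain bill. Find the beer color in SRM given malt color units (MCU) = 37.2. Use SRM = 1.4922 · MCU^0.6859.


SRM = 1.4922 · 37.2^0.6859

17.8264 SRM


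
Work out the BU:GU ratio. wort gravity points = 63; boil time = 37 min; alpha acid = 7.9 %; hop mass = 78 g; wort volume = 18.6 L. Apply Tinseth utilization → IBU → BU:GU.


U = 1.65·0.000125^(GP/1000)·(1−e^(−0.04t))/4.15;  IBU = (α/100)·m·U·1000/V;  BU:GU = IBU/GP
U = 1.65·0.000125^(63/1000)·(1−e^(−0.04·37))/4.15 = 0.1743
IBU = (7.9/100)·78·0.1743·1000/18.6 = 57.7525
BU:GU = 57.7525/63

0.9167


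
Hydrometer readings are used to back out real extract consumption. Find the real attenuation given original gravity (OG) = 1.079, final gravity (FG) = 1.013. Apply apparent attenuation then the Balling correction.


AA = (OG−FG)/(OG−1)·100;  RA = AA·0.8192
AA = (1.079 − 1.013)/(1.079 − 1)·100 = 83.5443
RA = 83.5443·0.8192

68.4395 %


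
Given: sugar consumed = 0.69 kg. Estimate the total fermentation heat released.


Q = m_sugar · 590 kJ/kg
Q = 0.69 · 590

407.1000 kJ


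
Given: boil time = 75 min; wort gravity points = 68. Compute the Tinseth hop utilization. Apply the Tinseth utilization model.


U = 1.65·0.000125^(GP/1000) · (1 − e^(−0.04·t))/4.15
bigness = 1.65·0.000125^(68/1000) = 0.8955
boil_factor = (1 − e^(−0.04·75))/4.15 = 0.2290
U = 0.8955 · 0.2290

0.2050


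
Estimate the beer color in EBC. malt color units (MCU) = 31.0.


SRM = 1.4922·MCU^0.6859;  EBC = SRM·1.97
SRM = 1.4922·31.0^0.6859 = 15.7308
EBC = 15.7308·1.97

30.9898 EBC


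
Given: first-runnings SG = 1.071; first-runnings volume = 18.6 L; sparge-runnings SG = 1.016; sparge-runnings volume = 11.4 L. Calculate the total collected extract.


total = Σ (SG_i − 1)·1000·V_i
first = (1.071 − 1)·1000·18.6 = 1320.6000
sparge = (1.016 − 1)·1000·11.4 = 182.4000
total = 1320.6000 + 182.4000

1503.0000 gravity·L


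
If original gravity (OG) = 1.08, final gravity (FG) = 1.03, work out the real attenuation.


AA = (OG−FG)/(OG−1)·100;  RA = AA·0.8192
AA = (1.08 − 1.03)/(1.08 − 1)·100 = 62.5000
RA = 62.5000·0.8192

51.2000 %


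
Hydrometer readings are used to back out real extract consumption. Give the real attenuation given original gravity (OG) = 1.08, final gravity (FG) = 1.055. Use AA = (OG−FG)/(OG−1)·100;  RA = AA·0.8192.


AA = (1.08 − 1.055)/(1.08 − 1)·100 = 31.2500
RA = 31.2500·0.8192

25.6000 %


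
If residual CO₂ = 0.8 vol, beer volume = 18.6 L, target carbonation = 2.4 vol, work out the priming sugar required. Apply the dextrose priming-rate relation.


sugar = (target − residual)·4.0·V
sugar = (2.4 − 0.8)·4.0·18.6

119.0400 g


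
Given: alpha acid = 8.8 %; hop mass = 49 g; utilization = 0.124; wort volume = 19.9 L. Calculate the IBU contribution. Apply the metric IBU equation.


IBU = (α/100)·mass·U·1000 / V
IBU = (8.8/100)·49·0.124·1000 / 19.9

26.8687 IBU


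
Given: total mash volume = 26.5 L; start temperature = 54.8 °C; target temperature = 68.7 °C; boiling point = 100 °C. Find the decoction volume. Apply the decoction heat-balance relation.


V_dec = V_total·(T_target − T_start)/(T_boil − T_start)
V_dec = 26.5·(68.7 − 54.8)/(100 − 54.8)

8.1493 L


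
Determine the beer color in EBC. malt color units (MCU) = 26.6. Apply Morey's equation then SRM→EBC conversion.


SRM = 1.4922·MCU^0.6859;  EBC = SRM·1.97
SRM = 1.4922·26.6^0.6859 = 14.1629
EBC = 14.1629·1.97

27.9010 EBC


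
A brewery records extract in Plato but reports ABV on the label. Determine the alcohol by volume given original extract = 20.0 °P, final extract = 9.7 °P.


SG = 259/(259 − P);  ABV = (OG − FG)·131.25
OG = 259/(259 − 20.0) = 1.0837
FG = 259/(259 − 9.7) = 1.0389
ABV = (1.0837 − 1.0389)·131.25

5.8765 % ABV


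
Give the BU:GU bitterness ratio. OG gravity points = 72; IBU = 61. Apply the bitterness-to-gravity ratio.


BU:GU = IBU / OG_points
BU:GU = 61 / 72

0.8472


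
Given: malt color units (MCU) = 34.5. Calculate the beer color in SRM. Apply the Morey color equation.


SRM = 1.4922 · MCU^0.6859
SRM = 1.4922 · 34.5^0.6859

16.9284 SRM


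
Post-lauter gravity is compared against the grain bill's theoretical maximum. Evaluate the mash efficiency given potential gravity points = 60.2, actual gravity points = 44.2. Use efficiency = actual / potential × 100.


efficiency = 44.2 / 60.2 × 100

73.4219 %


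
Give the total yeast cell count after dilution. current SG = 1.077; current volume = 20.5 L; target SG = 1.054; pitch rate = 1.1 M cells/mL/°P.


V_w = V·((SG_c−1)/(SG_t−1)−1);  °P = 259 − 259/SG_t;  cells = rate·(V+V_w)·°P
V_w = 20.5·((1.077−1)/(1.054−1)−1) = 8.7315
V_final = 20.5 + 8.7315 = 29.2315
°P = 259 − 259/1.054 = 13.2694
cells = 1.1·29.2315·13.2694

426.6742 billion cells


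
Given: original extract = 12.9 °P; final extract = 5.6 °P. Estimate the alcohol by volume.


SG = 259/(259 − P);  ABV = (OG − FG)·131.25
OG = 259/(259 − 12.9) = 1.0524
FG = 259/(259 − 5.6) = 1.0221
ABV = (1.0524 − 1.0221)·131.25

3.9793 % ABV


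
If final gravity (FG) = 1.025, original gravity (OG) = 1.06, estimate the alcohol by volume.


ABV = (OG − FG) · 131.25
ABV = (1.06 − 1.025) · 131.25

4.5938 % ABV


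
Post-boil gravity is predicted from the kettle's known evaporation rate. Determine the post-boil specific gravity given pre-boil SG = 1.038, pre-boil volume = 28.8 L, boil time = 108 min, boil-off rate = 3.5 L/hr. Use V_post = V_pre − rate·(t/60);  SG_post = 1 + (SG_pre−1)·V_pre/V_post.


V_post = 28.8 − 3.5·(108/60) = 22.5000
SG_post = 1 + (1.038 − 1)·28.8/22.5000

1.0486


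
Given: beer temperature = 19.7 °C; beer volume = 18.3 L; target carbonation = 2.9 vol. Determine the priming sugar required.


residual = 14.695·(0.01821 + 0.09011·e^(−0.04·T));  sugar = (target − residual)·4.0·V
residual = 14.695·(0.01821 + 0.09011·e^(−0.04·19.7)) = 0.8698
sugar = (2.9 − 0.8698)·4.0·18.3

148.6132 g


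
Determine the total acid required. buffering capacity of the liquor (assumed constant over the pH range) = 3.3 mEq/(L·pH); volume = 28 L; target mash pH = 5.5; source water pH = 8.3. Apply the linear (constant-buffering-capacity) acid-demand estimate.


acid = buffering capacity · (pH_source − pH_target) · V
acid = 3.3 · (8.3 − 5.5) · 28

258.7200 mEq


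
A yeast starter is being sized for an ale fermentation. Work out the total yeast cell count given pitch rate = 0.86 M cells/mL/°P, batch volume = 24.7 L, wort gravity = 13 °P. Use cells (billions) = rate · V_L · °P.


cells = 0.86 · 24.7 · 13

276.1460 billion cells


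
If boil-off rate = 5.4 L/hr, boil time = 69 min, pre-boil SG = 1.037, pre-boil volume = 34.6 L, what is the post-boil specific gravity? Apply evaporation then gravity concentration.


V_post = V_pre − rate·(t/60);  SG_post = 1 + (SG_pre−1)·V_pre/V_post
V_post = 34.6 − 5.4·(69/60) = 28.3900
SG_post = 1 + (1.037 − 1)·34.6/28.3900

1.0451
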